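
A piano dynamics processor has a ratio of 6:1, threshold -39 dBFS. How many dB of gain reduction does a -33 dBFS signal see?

5 dB

-33 dBFS exceeds the threshold by 6 dB.
At 6:1, output sits 6/6 = 1 dB above threshold.
GR = overshoot in − overshoot out = 6 − 1 = 5 dB.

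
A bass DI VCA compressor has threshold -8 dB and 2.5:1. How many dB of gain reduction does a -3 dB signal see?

The signal is 5 dB above threshold.
A 2.5:1 ratio leaves 2 dB of that excess.
Gain reduction = 5 − 2 = 3 dB.

3 dB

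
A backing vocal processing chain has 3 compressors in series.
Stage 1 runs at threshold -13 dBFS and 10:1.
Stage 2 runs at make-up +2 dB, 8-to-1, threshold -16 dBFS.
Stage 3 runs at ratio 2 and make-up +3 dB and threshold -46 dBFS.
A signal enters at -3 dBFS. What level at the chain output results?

-26.75 dBFS

Stage 1: overshoot 10 dB → 10/10 = 1 dB → -12 dBFS.
Stage 2: -12 dBFS is 4 dB over -16 dBFS; at 8:1 that becomes 0.5 dB over, giving -15.5 dBFS; +2 dB make-up → -13.5 dBFS.
Stage 3: -13.5 dBFS is 32.5 dB over -46 dBFS; at 2:1 that becomes 16.25 dB over, giving -29.75 dBFS; +3 dB make-up → -26.75 dBFS.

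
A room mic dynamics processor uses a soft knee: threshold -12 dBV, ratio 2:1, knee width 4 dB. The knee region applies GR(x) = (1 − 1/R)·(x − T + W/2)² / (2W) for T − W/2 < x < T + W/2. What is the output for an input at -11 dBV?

x − T + W/2 = -11 − (-12) + 2 = 3.
GR = (1 − 1/2) × 3² / 8 = 0.5 × 9 / 8 = 0.5625 dB.
Output = -11 − 0.5625 = -11.5625 dBV.

-11.5625 dBV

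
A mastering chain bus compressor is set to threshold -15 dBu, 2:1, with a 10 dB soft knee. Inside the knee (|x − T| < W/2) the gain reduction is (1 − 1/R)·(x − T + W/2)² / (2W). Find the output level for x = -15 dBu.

x − T + W/2 = -15 − (-15) + 5 = 5.
GR = (1 − 1/2) × 5² / 20 = 0.5 × 25 / 20 = 0.625 dB.
Output = -15 − 0.625 = -15.625 dBu.

-15.625 dBu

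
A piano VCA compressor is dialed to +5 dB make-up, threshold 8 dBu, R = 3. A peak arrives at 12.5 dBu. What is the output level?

14.5 dBu

The input is 4.5 dB above the 8 dBu threshold.
At 3:1 the overshoot is divided by 3, leaving 1.5 dB above threshold.
That puts the output at 9.5 dBu; make-up adds 5 dB, giving 14.5 dBu.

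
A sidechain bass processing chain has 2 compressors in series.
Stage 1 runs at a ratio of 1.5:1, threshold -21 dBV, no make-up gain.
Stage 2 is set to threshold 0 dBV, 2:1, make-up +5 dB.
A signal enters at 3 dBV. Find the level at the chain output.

Stage 1: 24 dB above -21 dBV, reduced 1.5:1 to 16 dB above → -5 dBV.
Stage 2: -5 dBV is at or below the 0 dBV threshold — no compression; make-up brings it to 0 dBV.

0 dBV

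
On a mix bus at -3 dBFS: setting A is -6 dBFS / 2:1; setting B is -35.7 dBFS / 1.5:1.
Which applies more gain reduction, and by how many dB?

A: overshoot 3 dB → output overshoot 1.5 dB → GR 1.5 dB.
B: overshoot 32.7 dB → output overshoot 21.8 dB → GR 10.9 dB.
Difference: 9.4 dB in favour of B.

B, by 9.4 dB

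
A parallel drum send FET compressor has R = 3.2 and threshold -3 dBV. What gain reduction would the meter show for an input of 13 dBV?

The signal is 16 dB above threshold.
After 3.2:1 compression the overshoot becomes 16/3.2 = 5 dB.
So the signal is attenuated by 16 − 5 = 11 dB.

11 dB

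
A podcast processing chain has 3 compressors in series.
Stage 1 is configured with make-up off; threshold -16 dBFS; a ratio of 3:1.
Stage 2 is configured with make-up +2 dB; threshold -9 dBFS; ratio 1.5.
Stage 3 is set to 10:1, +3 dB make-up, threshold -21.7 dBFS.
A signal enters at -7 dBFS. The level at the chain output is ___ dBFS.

Stage 1: 9 dB above -16 dBFS, reduced 3:1 to 3 dB above → -13 dBFS.
Stage 2: -13 dBFS is at or below the -9 dBFS threshold — no compression; make-up brings it to -11 dBFS.
Stage 3: 10.7 dB above -21.7 dBFS, reduced 10:1 to 1.07 dB above → -20.63 dBFS; +3 dB make-up → -17.63 dBFS.

-17.63 dBFS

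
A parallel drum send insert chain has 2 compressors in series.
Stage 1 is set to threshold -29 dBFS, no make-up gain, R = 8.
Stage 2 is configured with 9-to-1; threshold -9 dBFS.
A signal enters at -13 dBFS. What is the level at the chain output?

Stage 1: overshoot 16 dB → 16/8 = 2 dB → -27 dBFS.
Stage 2: below threshold (-27 ≤ -9); passes unchanged; output -27 dBFS.

-27 dBFS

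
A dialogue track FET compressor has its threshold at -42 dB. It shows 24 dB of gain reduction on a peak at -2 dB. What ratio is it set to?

Input overshoot = -2 − (-42) = 40 dB.
Output overshoot = 40 − 24 = 16 dB.
Ratio = input overshoot / output overshoot = 40 / 16 = 2.5.

2.5:1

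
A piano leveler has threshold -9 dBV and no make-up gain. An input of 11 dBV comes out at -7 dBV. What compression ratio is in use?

10:1

Input overshoot = 11 − (-9) = 20 dB; output overshoot = -7 − (-9) = 2 dB.
Ratio = 20 / 2 = 10.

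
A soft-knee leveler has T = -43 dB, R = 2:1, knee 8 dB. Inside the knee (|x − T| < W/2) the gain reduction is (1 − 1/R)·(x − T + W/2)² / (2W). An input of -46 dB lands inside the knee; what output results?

x − T + W/2 = -46 − (-43) + 4 = 1.
GR = (1 − 1/2) × 1² / 16 = 0.5 × 1 / 16 = 0.03125 dB.
Output = -46 − 0.03125 = -46.03125 dB.

-46.03125 dB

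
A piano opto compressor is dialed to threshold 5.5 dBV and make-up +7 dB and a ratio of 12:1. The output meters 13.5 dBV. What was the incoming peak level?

17.5 dBV

Remove make-up: 13.5 − 7 = 6.5 dBV.
That's 1 dB above the 5.5 dBV threshold.
Undo the ratio: input overshoot = 1 × 12 = 12 dB, giving input = 17.5 dBV.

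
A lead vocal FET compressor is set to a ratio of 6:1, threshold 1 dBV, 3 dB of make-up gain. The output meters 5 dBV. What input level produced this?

7 dBV

Stripping the +3 dB make-up gives 2 dBV at the gain stage.
The compressed level sits 2 − 1 = 1 dB over threshold.
Before 6:1 compression the overshoot was 1 × 6 = 6 dB, so input = 1 + 6 = 7 dBV.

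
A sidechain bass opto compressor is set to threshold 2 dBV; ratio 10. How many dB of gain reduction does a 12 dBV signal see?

12 dBV exceeds the threshold by 10 dB.
A 10:1 ratio leaves 1 dB of that excess.
So the signal is attenuated by 10 − 1 = 9 dB.

9 dB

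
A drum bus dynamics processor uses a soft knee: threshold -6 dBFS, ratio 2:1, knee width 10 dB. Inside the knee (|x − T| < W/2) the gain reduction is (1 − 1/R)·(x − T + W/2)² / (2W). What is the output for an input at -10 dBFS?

x − T + W/2 = -10 − (-6) + 5 = 1.
GR = (1 − 1/2) × 1² / 20 = 0.5 × 1 / 20 = 0.025 dB.
Output = -10 − 0.025 = -10.025 dBFS.

-10.025 dBFS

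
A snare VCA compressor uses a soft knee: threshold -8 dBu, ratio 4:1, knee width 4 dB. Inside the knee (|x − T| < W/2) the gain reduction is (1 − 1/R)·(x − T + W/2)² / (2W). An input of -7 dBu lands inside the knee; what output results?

-7.84375 dBu

x − T + W/2 = -7 − (-8) + 2 = 3.
GR = (1 − 1/4) × 3² / 8 = 0.75 × 9 / 8 = 0.84375 dB.
Output = -7 − 0.84375 = -7.84375 dBu.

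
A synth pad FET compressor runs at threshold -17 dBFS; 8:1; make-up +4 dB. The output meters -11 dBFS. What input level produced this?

-1 dBFS

Before make-up, the level was -11 − 4 = -15 dBFS.
That's 2 dB above the -17 dBFS threshold.
Undo the ratio: input overshoot = 2 × 8 = 16 dB, giving input = -1 dBFS.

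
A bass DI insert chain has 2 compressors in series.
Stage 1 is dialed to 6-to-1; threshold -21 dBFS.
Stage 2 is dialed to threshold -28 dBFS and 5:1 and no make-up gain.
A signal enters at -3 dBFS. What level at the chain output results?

Stage 1: -3 dBFS is 18 dB over -21 dBFS; at 6:1 that becomes 3 dB over, giving -18 dBFS.
Stage 2: overshoot 10 dB → 10/5 = 2 dB → -26 dBFS.

-26 dBFS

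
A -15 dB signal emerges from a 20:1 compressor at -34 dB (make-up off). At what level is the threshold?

-35 dB

Input is 20 dB above T (since output overshoot × R = input overshoot: (-34 − T)·20 = -15 − T gives T = -35 dB).
Check: -35 + (-15 − (-35))/20 = -35 + 1 = -34 dB. ✓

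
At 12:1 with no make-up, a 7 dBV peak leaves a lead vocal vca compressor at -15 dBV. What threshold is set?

-17 dBV

Let T be the threshold. Output overshoot = (input overshoot)/R, so -15 − T = (7 − T)/12.
12·(-15 − T) = 7 − T → 11·T = -180 − 7 = -187.
T = -187/11 = -17 dBV.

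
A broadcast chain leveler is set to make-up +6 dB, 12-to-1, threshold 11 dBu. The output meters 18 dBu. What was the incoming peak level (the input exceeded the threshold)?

Remove make-up: 18 − 6 = 12 dBu.
Post-compression overshoot = 12 − 11 = 1 dB.
Input overshoot = R × output overshoot = 12 dB → input = 11 + 12 = 23 dBu.

23 dBu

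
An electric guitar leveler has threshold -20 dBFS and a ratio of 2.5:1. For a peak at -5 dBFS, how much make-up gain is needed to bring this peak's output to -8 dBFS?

6 dB

Without make-up, output = threshold + overshoot/2.5 = -20 + 6 = -14 dBFS.
Gap to target: 6 dB.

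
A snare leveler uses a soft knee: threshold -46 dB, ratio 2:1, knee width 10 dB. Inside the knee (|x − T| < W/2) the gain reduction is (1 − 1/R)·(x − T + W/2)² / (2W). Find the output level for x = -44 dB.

-45.225 dB

x − T + W/2 = -44 − (-46) + 5 = 7.
GR = (1 − 1/2) × 7² / 20 = 0.5 × 49 / 20 = 1.225 dB.
Output = -44 − 1.225 = -45.225 dB.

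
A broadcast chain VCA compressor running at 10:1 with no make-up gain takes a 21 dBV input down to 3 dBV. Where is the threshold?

1 dBV

Let T be the threshold. Output overshoot = (input overshoot)/R, so 3 − T = (21 − T)/10.
10·(3 − T) = 21 − T → 9·T = 30 − 21 = 9.
T = 9/9 = 1 dBV.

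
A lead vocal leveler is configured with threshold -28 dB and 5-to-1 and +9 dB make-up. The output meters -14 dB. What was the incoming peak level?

-3 dB

Before make-up, the level was -14 − 9 = -23 dB.
The compressed level sits -23 − (-28) = 5 dB over threshold.
Input overshoot = R × output overshoot = 25 dB → input = -28 + 25 = -3 dB.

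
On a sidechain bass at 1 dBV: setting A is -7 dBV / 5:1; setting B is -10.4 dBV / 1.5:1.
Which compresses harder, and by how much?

A: GR = 8 − 8/5 = 6.4 dB.
B: GR = 11.4 − 11.4/1.5 = 3.8 dB.
Difference: 2.6 dB in favour of A.

A, by 2.6 dB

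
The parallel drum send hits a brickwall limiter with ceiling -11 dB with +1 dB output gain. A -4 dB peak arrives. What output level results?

At ∞:1, everything above -11 dB is held at the ceiling.
Output gain then adds 1 dB: -11 + 1 = -10 dB.

-10 dB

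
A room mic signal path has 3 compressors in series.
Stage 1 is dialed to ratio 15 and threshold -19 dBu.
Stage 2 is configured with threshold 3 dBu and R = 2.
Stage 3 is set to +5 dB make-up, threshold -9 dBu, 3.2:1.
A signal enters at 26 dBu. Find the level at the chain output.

-11 dBu

Stage 1: 45 dB above -19 dBu, reduced 15:1 to 3 dB above → -16 dBu.
Stage 2: -16 dBu ≤ 3 dBu, so stage 2 doesn't engage; output -16 dBu.
Stage 3: -16 dBu ≤ -9 dBu, so stage 3 doesn't engage; make-up brings it to -11 dBu.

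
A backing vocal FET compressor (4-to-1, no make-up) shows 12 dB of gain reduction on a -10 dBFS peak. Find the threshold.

Let T be the threshold. Output overshoot = (input overshoot)/R, so -22 − T = (-10 − T)/4.
4·(-22 − T) = -10 − T → 3·T = -88 − (-10) = -78.
T = -78/3 = -26 dBFS.

-26 dBFS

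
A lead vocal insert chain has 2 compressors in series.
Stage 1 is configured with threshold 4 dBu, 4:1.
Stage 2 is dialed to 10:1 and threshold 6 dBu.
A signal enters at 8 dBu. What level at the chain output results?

Stage 1: 4 dB above 4 dBu, reduced 4:1 to 1 dB above → 5 dBu.
Stage 2: below threshold (5 ≤ 6); passes unchanged; output 5 dBu.

5 dBu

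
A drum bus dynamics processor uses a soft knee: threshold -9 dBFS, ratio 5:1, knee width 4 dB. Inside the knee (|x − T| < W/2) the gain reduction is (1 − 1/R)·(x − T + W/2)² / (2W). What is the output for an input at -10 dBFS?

-10.1 dBFS

x − T + W/2 = -10 − (-9) + 2 = 1.
GR = (1 − 1/5) × 1² / 8 = 0.8 × 1 / 8 = 0.1 dB.
Output = -10 − 0.1 = -10.1 dBFS.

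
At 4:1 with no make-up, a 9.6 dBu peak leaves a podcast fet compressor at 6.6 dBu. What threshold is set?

5.6 dBu

Gain reduction = 9.6 − 6.6 = 3 dB; output overshoot = GR / (R − 1) = 3 / 3 = 1 dB.
Threshold = output − output overshoot = 6.6 − 1 = 5.6 dBu.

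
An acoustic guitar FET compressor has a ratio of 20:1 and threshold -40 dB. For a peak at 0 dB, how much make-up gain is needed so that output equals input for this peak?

Overshoot 40 dB → 40/20 = 2 dB after compression, so the compressed level is -40 + 2 = -38 dB.
Make-up = target − compressed = 0 − (-38) = 38 dB.

38 dB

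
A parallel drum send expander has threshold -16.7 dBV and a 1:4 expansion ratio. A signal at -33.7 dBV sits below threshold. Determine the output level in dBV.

Undershoot = (-16.7) − (-33.7) = 17 dB.
At 1:4, that expands to 68 dB under threshold.
Output = -16.7 − 68 = -84.7 dBV.

-84.7 dBV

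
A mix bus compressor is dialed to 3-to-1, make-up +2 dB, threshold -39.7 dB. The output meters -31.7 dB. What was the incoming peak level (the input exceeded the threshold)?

Stripping the +2 dB make-up gives -33.7 dB at the gain stage.
That's 6 dB above the -39.7 dB threshold.
Undo the ratio: input overshoot = 6 × 3 = 18 dB, giving input = -21.7 dB.

-21.7 dB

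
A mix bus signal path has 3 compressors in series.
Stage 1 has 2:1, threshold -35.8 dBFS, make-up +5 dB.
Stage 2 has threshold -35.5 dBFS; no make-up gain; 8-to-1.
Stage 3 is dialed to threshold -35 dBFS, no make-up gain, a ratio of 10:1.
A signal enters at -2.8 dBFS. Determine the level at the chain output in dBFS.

-34.785 dBFS

Stage 1: overshoot 33 dB → 33/2 = 16.5 dB → -19.3 dBFS; +5 dB make-up → -14.3 dBFS.
Stage 2: overshoot 21.2 dB → 21.2/8 = 2.65 dB → -32.85 dBFS.
Stage 3: 2.15 dB above -35 dBFS, reduced 10:1 to 0.215 dB above → -34.785 dBFS.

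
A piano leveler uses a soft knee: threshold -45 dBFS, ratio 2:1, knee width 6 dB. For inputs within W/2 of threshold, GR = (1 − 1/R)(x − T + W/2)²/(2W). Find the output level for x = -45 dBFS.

x − T + W/2 = -45 − (-45) + 3 = 3.
GR = (1 − 1/2) × 3² / 12 = 0.5 × 9 / 12 = 0.375 dB.
Output = -45 − 0.375 = -45.375 dBFS.

-45.375 dBFS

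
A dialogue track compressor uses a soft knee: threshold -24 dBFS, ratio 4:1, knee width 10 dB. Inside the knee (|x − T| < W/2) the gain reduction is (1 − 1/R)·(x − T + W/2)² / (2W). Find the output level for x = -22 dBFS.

x − T + W/2 = -22 − (-24) + 5 = 7.
GR = (1 − 1/4) × 7² / 20 = 0.75 × 49 / 20 = 1.8375 dB.
Output = -22 − 1.8375 = -23.8375 dBFS.

-23.8375 dBFS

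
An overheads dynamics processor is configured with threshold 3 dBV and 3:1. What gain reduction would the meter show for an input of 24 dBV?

24 dBV exceeds the threshold by 21 dB.
A 3:1 ratio leaves 7 dB of that excess.
So the signal is attenuated by 21 − 7 = 14 dB.

14 dB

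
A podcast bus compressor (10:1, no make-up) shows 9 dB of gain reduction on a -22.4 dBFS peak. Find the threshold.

-32.4 dBFS

Input is 10 dB above T (since output overshoot × R = input overshoot: (-31.4 − T)·10 = -22.4 − T gives T = -32.4 dBFS).
Check: -32.4 + (-22.4 − (-32.4))/10 = -32.4 + 1 = -31.4 dBFS. ✓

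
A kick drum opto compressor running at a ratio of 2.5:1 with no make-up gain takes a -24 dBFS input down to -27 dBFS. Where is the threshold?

Let T be the threshold. Output overshoot = (input overshoot)/R, so -27 − T = (-24 − T)/2.5.
2.5·(-27 − T) = -24 − T → 1.5·T = -67.5 − (-24) = -43.5.
T = -43.5/1.5 = -29 dBFS.

-29 dBFS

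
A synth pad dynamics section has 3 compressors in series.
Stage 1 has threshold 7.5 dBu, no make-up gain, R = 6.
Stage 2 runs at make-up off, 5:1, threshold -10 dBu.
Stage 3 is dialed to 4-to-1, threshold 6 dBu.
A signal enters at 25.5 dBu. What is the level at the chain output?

-5.9 dBu

Stage 1: 25.5 dBu is 18 dB over 7.5 dBu; at 6:1 that becomes 3 dB over, giving 10.5 dBu.
Stage 2: 20.5 dB above -10 dBu, reduced 5:1 to 4.1 dB above → -5.9 dBu.
Stage 3: -5.9 dBu ≤ 6 dBu, so stage 3 doesn't engage; output -5.9 dBu.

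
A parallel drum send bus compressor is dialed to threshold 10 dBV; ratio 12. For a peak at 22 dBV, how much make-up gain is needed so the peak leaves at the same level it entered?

Without make-up, output = threshold + overshoot/12 = 10 + 1 = 11 dBV.
Gap to target: 11 dB.

11 dB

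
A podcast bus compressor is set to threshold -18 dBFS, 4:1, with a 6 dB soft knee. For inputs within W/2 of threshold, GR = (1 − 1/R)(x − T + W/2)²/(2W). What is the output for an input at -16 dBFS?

x − T + W/2 = -16 − (-18) + 3 = 5.
GR = (1 − 1/4) × 5² / 12 = 0.75 × 25 / 12 = 1.5625 dB.
Output = -16 − 1.5625 = -17.5625 dBFS.

-17.5625 dBFS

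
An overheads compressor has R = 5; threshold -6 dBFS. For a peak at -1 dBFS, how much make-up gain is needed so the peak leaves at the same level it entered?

The peak compresses to -6 + 5/5 = -5 dBFS.
To reach -1 dBFS requires -1 − (-5) = 4 dB of make-up.

4 dB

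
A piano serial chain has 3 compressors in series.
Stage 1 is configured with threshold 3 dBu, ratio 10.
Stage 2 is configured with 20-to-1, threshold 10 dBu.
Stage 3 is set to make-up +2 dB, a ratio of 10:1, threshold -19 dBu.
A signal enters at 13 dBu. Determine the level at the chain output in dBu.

-14.7 dBu

Stage 1: 10 dB above 3 dBu, reduced 10:1 to 1 dB above → 4 dBu.
Stage 2: below threshold (4 ≤ 10); passes unchanged; output 4 dBu.
Stage 3: overshoot 23 dB → 23/10 = 2.3 dB → -16.7 dBu; +2 dB make-up → -14.7 dBu.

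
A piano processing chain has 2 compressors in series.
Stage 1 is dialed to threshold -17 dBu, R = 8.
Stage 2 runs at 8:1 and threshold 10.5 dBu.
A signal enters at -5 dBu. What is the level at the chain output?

Stage 1: -5 dBu is 12 dB over -17 dBu; at 8:1 that becomes 1.5 dB over, giving -15.5 dBu.
Stage 2: -15.5 dBu is at or below the 10.5 dBu threshold — no compression; output -15.5 dBu.

-15.5 dBu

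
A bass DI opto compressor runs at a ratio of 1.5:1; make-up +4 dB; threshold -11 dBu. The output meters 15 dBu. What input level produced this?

22 dBu

Stripping the +4 dB make-up gives 11 dBu at the gain stage.
The compressed level sits 11 − (-11) = 22 dB over threshold.
Undo the ratio: input overshoot = 22 × 1.5 = 33 dB, giving input = 22 dBu.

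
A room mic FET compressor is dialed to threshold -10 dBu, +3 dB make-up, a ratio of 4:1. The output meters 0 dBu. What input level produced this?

18 dBu

Stripping the +3 dB make-up gives -3 dBu at the gain stage.
That's 7 dB above the -10 dBu threshold.
Before 4:1 compression the overshoot was 7 × 4 = 28 dB, so input = -10 + 28 = 18 dBu.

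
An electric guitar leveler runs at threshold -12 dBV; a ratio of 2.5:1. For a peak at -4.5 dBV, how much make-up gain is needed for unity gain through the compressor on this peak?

4.5 dB

The peak compresses to -12 + 7.5/2.5 = -9 dBV.
To reach -4.5 dBV requires -4.5 − (-9) = 4.5 dB of make-up.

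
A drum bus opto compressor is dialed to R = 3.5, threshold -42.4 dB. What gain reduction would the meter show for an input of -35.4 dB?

5 dB

The signal is 7 dB above threshold.
A 3.5:1 ratio leaves 2 dB of that excess.
Gain reduction = 7 − 2 = 5 dB.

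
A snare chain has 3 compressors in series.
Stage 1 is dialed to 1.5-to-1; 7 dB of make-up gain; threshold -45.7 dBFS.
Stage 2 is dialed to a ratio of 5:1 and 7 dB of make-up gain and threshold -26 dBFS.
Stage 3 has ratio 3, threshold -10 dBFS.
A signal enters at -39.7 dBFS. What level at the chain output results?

Stage 1: 6 dB above -45.7 dBFS, reduced 1.5:1 to 4 dB above → -41.7 dBFS; +7 dB make-up → -34.7 dBFS.
Stage 2: -34.7 dBFS is at or below the -26 dBFS threshold — no compression; make-up brings it to -27.7 dBFS.
Stage 3: below threshold (-27.7 ≤ -10); passes unchanged; output -27.7 dBFS.

-27.7 dBFS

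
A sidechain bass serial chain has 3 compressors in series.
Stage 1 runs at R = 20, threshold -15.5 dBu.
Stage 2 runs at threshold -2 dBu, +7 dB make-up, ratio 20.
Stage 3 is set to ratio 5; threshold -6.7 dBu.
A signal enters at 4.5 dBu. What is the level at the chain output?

Stage 1: 4.5 dBu is 20 dB over -15.5 dBu; at 20:1 that becomes 1 dB over, giving -14.5 dBu.
Stage 2: -14.5 dBu is at or below the -2 dBu threshold — no compression; make-up brings it to -7.5 dBu.
Stage 3: -7.5 dBu is at or below the -6.7 dBu threshold — no compression; output -7.5 dBu.

-7.5 dBu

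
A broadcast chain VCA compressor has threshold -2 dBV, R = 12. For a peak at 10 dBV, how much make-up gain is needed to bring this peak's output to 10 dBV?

11 dB

The peak compresses to -2 + 12/12 = -1 dBV.
To reach 10 dBV requires 10 − (-1) = 11 dB of make-up.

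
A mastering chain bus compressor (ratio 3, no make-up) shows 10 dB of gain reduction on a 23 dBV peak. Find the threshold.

Let T be the threshold. Output overshoot = (input overshoot)/R, so 13 − T = (23 − T)/3.
3·(13 − T) = 23 − T → 2·T = 39 − 23 = 16.
T = 16/2 = 8 dBV.

8 dBV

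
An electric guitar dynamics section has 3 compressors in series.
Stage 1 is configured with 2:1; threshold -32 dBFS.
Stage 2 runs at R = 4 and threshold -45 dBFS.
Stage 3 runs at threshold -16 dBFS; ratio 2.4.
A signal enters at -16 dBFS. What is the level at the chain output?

Stage 1: 16 dB above -32 dBFS, reduced 2:1 to 8 dB above → -24 dBFS.
Stage 2: -24 dBFS is 21 dB over -45 dBFS; at 4:1 that becomes 5.25 dB over, giving -39.75 dBFS.
Stage 3: -39.75 dBFS ≤ -16 dBFS, so stage 3 doesn't engage; output -39.75 dBFS.

-39.75 dBFS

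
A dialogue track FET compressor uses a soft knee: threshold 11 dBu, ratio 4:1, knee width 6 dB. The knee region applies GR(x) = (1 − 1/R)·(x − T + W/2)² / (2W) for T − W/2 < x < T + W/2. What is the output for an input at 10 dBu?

9.75 dBu

x − T + W/2 = 10 − 11 + 3 = 2.
GR = (1 − 1/4) × 2² / 12 = 0.75 × 4 / 12 = 0.25 dB.
Output = 10 − 0.25 = 9.75 dBu.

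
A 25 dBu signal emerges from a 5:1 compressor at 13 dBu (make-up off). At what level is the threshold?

Gain reduction = 25 − 13 = 12 dB; output overshoot = GR / (R − 1) = 12 / 4 = 3 dB.
Threshold = output − output overshoot = 13 − 3 = 10 dBu.

10 dBu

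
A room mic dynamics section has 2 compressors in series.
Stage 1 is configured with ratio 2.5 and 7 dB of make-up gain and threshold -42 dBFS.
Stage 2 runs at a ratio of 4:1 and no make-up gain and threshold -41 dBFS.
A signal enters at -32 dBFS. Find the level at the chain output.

-38.5 dBFS

Stage 1: 10 dB above -42 dBFS, reduced 2.5:1 to 4 dB above → -38 dBFS; +7 dB make-up → -31 dBFS.
Stage 2: overshoot 10 dB → 10/4 = 2.5 dB → -38.5 dBFS.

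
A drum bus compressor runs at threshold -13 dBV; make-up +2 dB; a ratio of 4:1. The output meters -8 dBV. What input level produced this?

-1 dBV

Remove make-up: -8 − 2 = -10 dBV.
Post-compression overshoot = -10 − (-13) = 3 dB.
Undo the ratio: input overshoot = 3 × 4 = 12 dB, giving input = -1 dBV.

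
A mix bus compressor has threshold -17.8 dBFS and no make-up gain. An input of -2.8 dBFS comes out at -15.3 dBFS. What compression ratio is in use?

6:1

Input overshoot = -2.8 − (-17.8) = 15 dB; output overshoot = -15.3 − (-17.8) = 2.5 dB.
Ratio = 15 / 2.5 = 6.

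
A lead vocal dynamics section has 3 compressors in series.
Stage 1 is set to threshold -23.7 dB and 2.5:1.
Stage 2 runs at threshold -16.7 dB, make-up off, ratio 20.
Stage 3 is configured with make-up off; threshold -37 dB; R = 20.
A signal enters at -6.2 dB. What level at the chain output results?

Stage 1: -6.2 dB is 17.5 dB over -23.7 dB; at 2.5:1 that becomes 7 dB over, giving -16.7 dB.
Stage 2: -16.7 dB is at or below the -16.7 dB threshold — no compression; output -16.7 dB.
Stage 3: 20.3 dB above -37 dB, reduced 20:1 to 1.015 dB above → -35.985 dB.

-35.985 dB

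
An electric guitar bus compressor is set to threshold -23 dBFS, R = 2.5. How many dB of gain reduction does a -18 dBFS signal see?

3 dB

-18 dBFS exceeds the threshold by 5 dB.
At 2.5:1, output sits 5/2.5 = 2 dB above threshold.
GR = overshoot in − overshoot out = 5 − 2 = 3 dB.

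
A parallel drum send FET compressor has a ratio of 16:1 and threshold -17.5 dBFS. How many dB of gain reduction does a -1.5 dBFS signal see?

15 dB

Overshoot = -1.5 − (-17.5) = 16 dB.
At 16:1, output sits 16/16 = 1 dB above threshold.
GR = overshoot in − overshoot out = 16 − 1 = 15 dB.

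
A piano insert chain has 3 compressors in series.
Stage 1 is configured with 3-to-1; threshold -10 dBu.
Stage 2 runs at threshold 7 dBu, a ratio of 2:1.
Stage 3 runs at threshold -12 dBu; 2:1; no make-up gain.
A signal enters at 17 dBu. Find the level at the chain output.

-6.5 dBu

Stage 1: overshoot 27 dB → 27/3 = 9 dB → -1 dBu.
Stage 2: -1 dBu is at or below the 7 dBu threshold — no compression; output -1 dBu.
Stage 3: 11 dB above -12 dBu, reduced 2:1 to 5.5 dB above → -6.5 dBu.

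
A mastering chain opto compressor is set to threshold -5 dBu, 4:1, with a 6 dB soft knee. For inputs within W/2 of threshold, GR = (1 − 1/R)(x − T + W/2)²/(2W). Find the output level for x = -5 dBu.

-5.5625 dBu

x − T + W/2 = -5 − (-5) + 3 = 3.
GR = (1 − 1/4) × 3² / 12 = 0.75 × 9 / 12 = 0.5625 dB.
Output = -5 − 0.5625 = -5.5625 dBu.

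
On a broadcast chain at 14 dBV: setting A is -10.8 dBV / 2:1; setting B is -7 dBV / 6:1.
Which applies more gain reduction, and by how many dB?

B, by 5.1 dB

A: overshoot 24.8 dB → output overshoot 12.4 dB → GR 12.4 dB.
B: overshoot 21 dB → output overshoot 3.5 dB → GR 17.5 dB.
Difference: 5.1 dB in favour of B.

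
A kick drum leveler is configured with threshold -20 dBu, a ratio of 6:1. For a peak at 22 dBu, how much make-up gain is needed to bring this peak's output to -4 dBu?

Overshoot 42 dB → 42/6 = 7 dB after compression, so the compressed level is -20 + 7 = -13 dBu.
Make-up = target − compressed = -4 − (-13) = 9 dB.

9 dB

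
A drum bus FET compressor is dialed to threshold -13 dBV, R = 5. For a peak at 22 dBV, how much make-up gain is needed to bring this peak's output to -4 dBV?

Without make-up, output = threshold + overshoot/5 = -13 + 7 = -6 dBV.
Gap to target: 2 dB.

2 dB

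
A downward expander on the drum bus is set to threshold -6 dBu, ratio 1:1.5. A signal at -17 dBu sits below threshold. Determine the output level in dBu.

Below threshold, a 1:1.5 expander applies gain = (1.5−1)×(T − x) of attenuation.
(1.5−1) × 11 = 5.5 dB, so output = -17 − 5.5 = -22.5 dBu.

-22.5 dBu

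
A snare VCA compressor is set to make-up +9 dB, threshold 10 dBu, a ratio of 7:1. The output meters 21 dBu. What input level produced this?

24 dBu

Stripping the +9 dB make-up gives 12 dBu at the gain stage.
Post-compression overshoot = 12 − 10 = 2 dB.
Input overshoot = R × output overshoot = 14 dB → input = 10 + 14 = 24 dBu.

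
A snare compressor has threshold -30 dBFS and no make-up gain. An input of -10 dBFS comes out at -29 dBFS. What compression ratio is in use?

20:1

Input overshoot = -10 − (-30) = 20 dB; output overshoot = -29 − (-30) = 1 dB.
Ratio = 20 / 1 = 20.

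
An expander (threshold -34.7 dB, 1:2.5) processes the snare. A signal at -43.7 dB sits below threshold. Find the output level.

-57.2 dB

Below threshold, a 1:2.5 expander applies gain = (2.5−1)×(T − x) of attenuation.
(2.5−1) × 9 = 13.5 dB, so output = -43.7 − 13.5 = -57.2 dB.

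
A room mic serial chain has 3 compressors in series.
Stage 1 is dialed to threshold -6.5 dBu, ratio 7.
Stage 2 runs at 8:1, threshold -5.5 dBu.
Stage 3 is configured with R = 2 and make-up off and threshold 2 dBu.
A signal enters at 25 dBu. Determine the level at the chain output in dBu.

-5.0625 dBu

Stage 1: overshoot 31.5 dB → 31.5/7 = 4.5 dB → -2 dBu.
Stage 2: overshoot 3.5 dB → 3.5/8 = 0.4375 dB → -5.0625 dBu.
Stage 3: below threshold (-5.0625 ≤ 2); passes unchanged; output -5.0625 dBu.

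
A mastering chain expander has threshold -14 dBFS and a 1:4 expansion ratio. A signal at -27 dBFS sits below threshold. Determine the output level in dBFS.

Undershoot = (-14) − (-27) = 13 dB.
At 1:4, that expands to 52 dB under threshold.
Output = -14 − 52 = -66 dBFS.

-66 dBFS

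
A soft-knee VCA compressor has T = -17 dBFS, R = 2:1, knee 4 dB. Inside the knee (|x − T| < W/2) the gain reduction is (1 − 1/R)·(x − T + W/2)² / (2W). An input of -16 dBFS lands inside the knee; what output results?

x − T + W/2 = -16 − (-17) + 2 = 3.
GR = (1 − 1/2) × 3² / 8 = 0.5 × 9 / 8 = 0.5625 dB.
Output = -16 − 0.5625 = -16.5625 dBFS.

-16.5625 dBFS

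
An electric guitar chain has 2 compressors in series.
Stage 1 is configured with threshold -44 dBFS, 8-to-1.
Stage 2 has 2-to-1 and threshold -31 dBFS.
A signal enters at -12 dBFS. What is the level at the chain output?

Stage 1: -12 dBFS is 32 dB over -44 dBFS; at 8:1 that becomes 4 dB over, giving -40 dBFS.
Stage 2: below threshold (-40 ≤ -31); passes unchanged; output -40 dBFS.

-40 dBFS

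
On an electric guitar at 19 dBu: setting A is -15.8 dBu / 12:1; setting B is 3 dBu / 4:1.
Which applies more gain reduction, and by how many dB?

A: GR = 34.8 − 34.8/12 = 31.9 dB.
B: GR = 16 − 16/4 = 12 dB.
A reduces 19.9 dB more.

A, by 19.9 dB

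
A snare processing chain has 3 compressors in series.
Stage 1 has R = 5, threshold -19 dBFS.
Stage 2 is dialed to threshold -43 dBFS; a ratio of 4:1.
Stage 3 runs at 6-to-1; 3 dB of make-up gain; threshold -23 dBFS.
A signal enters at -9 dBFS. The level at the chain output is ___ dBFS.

Stage 1: 10 dB above -19 dBFS, reduced 5:1 to 2 dB above → -17 dBFS.
Stage 2: overshoot 26 dB → 26/4 = 6.5 dB → -36.5 dBFS.
Stage 3: below threshold (-36.5 ≤ -23); passes unchanged; make-up brings it to -33.5 dBFS.

-33.5 dBFS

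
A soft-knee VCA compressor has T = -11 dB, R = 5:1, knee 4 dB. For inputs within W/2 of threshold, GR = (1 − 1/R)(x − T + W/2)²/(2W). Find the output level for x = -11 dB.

x − T + W/2 = -11 − (-11) + 2 = 2.
GR = (1 − 1/5) × 2² / 8 = 0.8 × 4 / 8 = 0.4 dB.
Output = -11 − 0.4 = -11.4 dB.

-11.4 dB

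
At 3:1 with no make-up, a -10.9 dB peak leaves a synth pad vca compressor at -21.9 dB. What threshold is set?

Input is 16.5 dB above T (since output overshoot × R = input overshoot: (-21.9 − T)·3 = -10.9 − T gives T = -27.4 dB).
Check: -27.4 + (-10.9 − (-27.4))/3 = -27.4 + 5.5 = -21.9 dB. ✓

-27.4 dB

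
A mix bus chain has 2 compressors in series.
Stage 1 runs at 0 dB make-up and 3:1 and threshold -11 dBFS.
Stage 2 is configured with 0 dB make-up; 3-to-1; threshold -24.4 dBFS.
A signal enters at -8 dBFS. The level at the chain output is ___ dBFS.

Stage 1: overshoot 3 dB → 3/3 = 1 dB → -10 dBFS.
Stage 2: -10 dBFS is 14.4 dB over -24.4 dBFS; at 3:1 that becomes 4.8 dB over, giving -19.6 dBFS.

-19.6 dBFS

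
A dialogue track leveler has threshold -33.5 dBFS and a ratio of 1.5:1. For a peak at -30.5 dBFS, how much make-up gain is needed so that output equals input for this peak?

Without make-up, output = threshold + overshoot/1.5 = -33.5 + 2 = -31.5 dBFS.
Gap to target: 1 dB.

1 dB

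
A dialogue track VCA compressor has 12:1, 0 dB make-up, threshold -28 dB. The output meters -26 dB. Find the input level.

-4 dB

Post-compression overshoot = -26 − (-28) = 2 dB.
Before 12:1 compression the overshoot was 2 × 12 = 24 dB, so input = -28 + 24 = -4 dB.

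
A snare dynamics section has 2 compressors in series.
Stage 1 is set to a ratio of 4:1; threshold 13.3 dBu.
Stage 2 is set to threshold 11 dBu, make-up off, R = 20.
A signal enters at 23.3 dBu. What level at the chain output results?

11.24 dBu

Stage 1: overshoot 10 dB → 10/4 = 2.5 dB → 15.8 dBu.
Stage 2: overshoot 4.8 dB → 4.8/20 = 0.24 dB → 11.24 dBu.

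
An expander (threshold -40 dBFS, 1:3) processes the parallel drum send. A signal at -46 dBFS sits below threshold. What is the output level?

-58 dBFS

Below threshold, a 1:3 expander applies gain = (3−1)×(T − x) of attenuation.
(3−1) × 6 = 12 dB, so output = -46 − 12 = -58 dBFS.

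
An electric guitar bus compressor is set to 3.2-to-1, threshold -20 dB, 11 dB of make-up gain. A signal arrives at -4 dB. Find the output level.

-4 dB sits 16 dB over threshold.
At 3.2:1 the overshoot is divided by 3.2, leaving 5 dB above threshold.
Output = -20 + 5 = -15 dB; make-up adds 11 dB, giving -4 dB.

-4 dB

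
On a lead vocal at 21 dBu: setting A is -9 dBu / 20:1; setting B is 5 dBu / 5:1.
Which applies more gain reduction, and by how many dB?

A, by 15.7 dB

A: GR = 30 − 30/20 = 28.5 dB.
B: GR = 16 − 16/5 = 12.8 dB.
A applies 15.7 dB more gain reduction.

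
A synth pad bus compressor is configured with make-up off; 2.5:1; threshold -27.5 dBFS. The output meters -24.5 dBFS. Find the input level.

The compressed level sits -24.5 − (-27.5) = 3 dB over threshold.
Input overshoot = R × output overshoot = 7.5 dB → input = -27.5 + 7.5 = -20 dBFS.

-20 dBFS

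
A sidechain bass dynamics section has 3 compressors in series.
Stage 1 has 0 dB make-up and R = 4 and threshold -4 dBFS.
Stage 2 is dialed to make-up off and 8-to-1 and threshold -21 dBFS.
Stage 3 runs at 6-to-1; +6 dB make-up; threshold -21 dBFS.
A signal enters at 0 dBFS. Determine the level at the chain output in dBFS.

Stage 1: 4 dB above -4 dBFS, reduced 4:1 to 1 dB above → -3 dBFS.
Stage 2: overshoot 18 dB → 18/8 = 2.25 dB → -18.75 dBFS.
Stage 3: 2.25 dB above -21 dBFS, reduced 6:1 to 0.375 dB above → -20.625 dBFS; +6 dB make-up → -14.625 dBFS.

-14.625 dBFS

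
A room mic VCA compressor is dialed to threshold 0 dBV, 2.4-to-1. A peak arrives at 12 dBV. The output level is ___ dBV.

Overshoot: 12 − 0 = 12 dB.
2.4:1 compression reduces that to 12/2.4 = 5 dB over.
So the level is 0 + 5 = 5 dBV.

5 dBV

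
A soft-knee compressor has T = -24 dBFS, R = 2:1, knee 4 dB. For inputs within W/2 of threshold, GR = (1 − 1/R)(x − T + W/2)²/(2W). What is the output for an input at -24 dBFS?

x − T + W/2 = -24 − (-24) + 2 = 2.
GR = (1 − 1/2) × 2² / 8 = 0.5 × 4 / 8 = 0.25 dB.
Output = -24 − 0.25 = -24.25 dBFS.

-24.25 dBFS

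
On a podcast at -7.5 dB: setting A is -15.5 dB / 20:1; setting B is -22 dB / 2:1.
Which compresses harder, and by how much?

A, by 0.35 dB

A: 8 dB over, compressed to 0.4 dB over, so 7.6 dB of GR.
B: 14.5 dB over, compressed to 7.25 dB over, so 7.25 dB of GR.
A applies 0.35 dB more gain reduction.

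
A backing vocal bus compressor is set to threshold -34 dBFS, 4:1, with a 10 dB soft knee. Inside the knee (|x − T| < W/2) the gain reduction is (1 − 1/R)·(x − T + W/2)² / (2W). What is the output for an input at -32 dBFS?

x − T + W/2 = -32 − (-34) + 5 = 7.
GR = (1 − 1/4) × 7² / 20 = 0.75 × 49 / 20 = 1.8375 dB.
Output = -32 − 1.8375 = -33.8375 dBFS.

-33.8375 dBFS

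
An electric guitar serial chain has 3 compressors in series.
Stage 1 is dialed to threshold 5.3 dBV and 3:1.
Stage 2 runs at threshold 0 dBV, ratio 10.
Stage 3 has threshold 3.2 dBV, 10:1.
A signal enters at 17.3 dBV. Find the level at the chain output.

0.93 dBV

Stage 1: 17.3 dBV is 12 dB over 5.3 dBV; at 3:1 that becomes 4 dB over, giving 9.3 dBV.
Stage 2: 9.3 dB above 0 dBV, reduced 10:1 to 0.93 dB above → 0.93 dBV.
Stage 3: 0.93 dBV ≤ 3.2 dBV, so stage 3 doesn't engage; output 0.93 dBV.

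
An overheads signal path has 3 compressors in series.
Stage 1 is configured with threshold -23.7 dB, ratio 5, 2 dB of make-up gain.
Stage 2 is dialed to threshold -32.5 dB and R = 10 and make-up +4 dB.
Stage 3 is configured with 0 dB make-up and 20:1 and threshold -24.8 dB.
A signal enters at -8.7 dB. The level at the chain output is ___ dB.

Stage 1: -8.7 dB is 15 dB over -23.7 dB; at 5:1 that becomes 3 dB over, giving -20.7 dB; +2 dB make-up → -18.7 dB.
Stage 2: 13.8 dB above -32.5 dB, reduced 10:1 to 1.38 dB above → -31.12 dB; +4 dB make-up → -27.12 dB.
Stage 3: -27.12 dB is at or below the -24.8 dB threshold — no compression; output -27.12 dB.

-27.12 dB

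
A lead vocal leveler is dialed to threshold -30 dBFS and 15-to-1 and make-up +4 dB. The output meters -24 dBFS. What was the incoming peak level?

Before make-up, the level was -24 − 4 = -28 dBFS.
The compressed level sits -28 − (-30) = 2 dB over threshold.
Input overshoot = R × output overshoot = 30 dB → input = -30 + 30 = 0 dBFS.

0 dBFS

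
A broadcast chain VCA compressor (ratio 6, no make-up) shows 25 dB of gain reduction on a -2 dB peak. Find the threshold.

Gain reduction = -2 − (-27) = 25 dB; output overshoot = GR / (R − 1) = 25 / 5 = 5 dB.
Threshold = output − output overshoot = -27 − 5 = -32 dB.

-32 dB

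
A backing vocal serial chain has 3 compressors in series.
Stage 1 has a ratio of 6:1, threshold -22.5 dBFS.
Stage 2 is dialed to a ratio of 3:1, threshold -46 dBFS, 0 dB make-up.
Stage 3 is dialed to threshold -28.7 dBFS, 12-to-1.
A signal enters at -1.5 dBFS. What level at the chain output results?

-37 dBFS

Stage 1: overshoot 21 dB → 21/6 = 3.5 dB → -19 dBFS.
Stage 2: 27 dB above -46 dBFS, reduced 3:1 to 9 dB above → -37 dBFS.
Stage 3: below threshold (-37 ≤ -28.7); passes unchanged; output -37 dBFS.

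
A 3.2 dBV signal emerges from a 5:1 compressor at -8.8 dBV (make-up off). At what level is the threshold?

-11.8 dBV

Let T be the threshold. Output overshoot = (input overshoot)/R, so -8.8 − T = (3.2 − T)/5.
5·(-8.8 − T) = 3.2 − T → 4·T = -44 − 3.2 = -47.2.
T = -47.2/4 = -11.8 dBV.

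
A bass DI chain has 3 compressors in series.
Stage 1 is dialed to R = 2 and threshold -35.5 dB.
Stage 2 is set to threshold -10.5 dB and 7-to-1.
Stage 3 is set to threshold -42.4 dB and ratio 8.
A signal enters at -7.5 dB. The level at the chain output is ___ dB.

-39.7875 dB

Stage 1: 28 dB above -35.5 dB, reduced 2:1 to 14 dB above → -21.5 dB.
Stage 2: below threshold (-21.5 ≤ -10.5); passes unchanged; output -21.5 dB.
Stage 3: 20.9 dB above -42.4 dB, reduced 8:1 to 2.6125 dB above → -39.7875 dB.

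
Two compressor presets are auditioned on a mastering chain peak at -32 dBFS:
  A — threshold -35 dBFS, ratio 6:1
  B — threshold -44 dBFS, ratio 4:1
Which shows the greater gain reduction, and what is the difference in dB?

A: 3 dB over, compressed to 0.5 dB over, so 2.5 dB of GR.
B: 12 dB over, compressed to 3 dB over, so 9 dB of GR.
B applies 6.5 dB more gain reduction.

B, by 6.5 dB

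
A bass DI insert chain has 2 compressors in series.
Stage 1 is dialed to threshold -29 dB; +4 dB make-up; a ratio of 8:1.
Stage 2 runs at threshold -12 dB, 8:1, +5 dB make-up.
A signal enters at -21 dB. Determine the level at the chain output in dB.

Stage 1: -21 dB is 8 dB over -29 dB; at 8:1 that becomes 1 dB over, giving -28 dB; +4 dB make-up → -24 dB.
Stage 2: -24 dB is at or below the -12 dB threshold — no compression; make-up brings it to -19 dB.

-19 dB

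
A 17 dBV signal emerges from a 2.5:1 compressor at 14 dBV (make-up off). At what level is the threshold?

12 dBV

Input is 5 dB above T (since output overshoot × R = input overshoot: (14 − T)·2.5 = 17 − T gives T = 12 dBV).
Check: 12 + (17 − 12)/2.5 = 12 + 2 = 14 dBV. ✓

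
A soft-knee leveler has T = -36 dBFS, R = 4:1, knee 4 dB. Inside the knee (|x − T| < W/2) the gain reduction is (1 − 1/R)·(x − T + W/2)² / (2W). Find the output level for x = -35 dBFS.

x − T + W/2 = -35 − (-36) + 2 = 3.
GR = (1 − 1/4) × 3² / 8 = 0.75 × 9 / 8 = 0.84375 dB.
Output = -35 − 0.84375 = -35.84375 dBFS.

-35.84375 dBFS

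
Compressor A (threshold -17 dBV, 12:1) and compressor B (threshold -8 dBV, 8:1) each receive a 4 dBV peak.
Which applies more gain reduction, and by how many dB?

A, by 8.75 dB

A: 21 dB over, compressed to 1.75 dB over, so 19.25 dB of GR.
B: 12 dB over, compressed to 1.5 dB over, so 10.5 dB of GR.
Difference: 8.75 dB in favour of A.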